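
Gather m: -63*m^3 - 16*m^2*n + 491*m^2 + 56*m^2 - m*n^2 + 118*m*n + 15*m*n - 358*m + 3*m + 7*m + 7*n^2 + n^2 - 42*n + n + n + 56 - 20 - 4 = -63*m^3 + m^2*(547 - 16*n) + m*(-n^2 + 133*n - 348) + 8*n^2 - 40*n + 32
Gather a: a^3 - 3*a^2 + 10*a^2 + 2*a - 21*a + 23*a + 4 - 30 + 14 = a^3 + 7*a^2 + 4*a - 12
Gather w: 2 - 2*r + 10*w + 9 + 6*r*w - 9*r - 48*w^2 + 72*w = -11*r - 48*w^2 + w*(6*r + 82) + 11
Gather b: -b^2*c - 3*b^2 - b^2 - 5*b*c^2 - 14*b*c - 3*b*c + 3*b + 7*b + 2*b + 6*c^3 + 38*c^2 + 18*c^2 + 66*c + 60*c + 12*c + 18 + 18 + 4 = b^2*(-c - 4) + b*(-5*c^2 - 17*c + 12) + 6*c^3 + 56*c^2 + 138*c + 40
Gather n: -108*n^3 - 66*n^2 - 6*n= -108*n^3 - 66*n^2 - 6*n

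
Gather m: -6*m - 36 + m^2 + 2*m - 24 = m^2 - 4*m - 60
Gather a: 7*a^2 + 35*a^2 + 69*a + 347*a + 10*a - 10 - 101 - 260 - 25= 42*a^2 + 426*a - 396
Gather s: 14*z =14*z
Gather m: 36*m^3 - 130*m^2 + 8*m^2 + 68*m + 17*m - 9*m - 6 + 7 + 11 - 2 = 36*m^3 - 122*m^2 + 76*m + 10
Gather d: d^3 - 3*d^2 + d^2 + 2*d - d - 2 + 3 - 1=d^3 - 2*d^2 + d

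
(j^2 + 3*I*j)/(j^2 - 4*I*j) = (j + 3*I)/(j - 4*I)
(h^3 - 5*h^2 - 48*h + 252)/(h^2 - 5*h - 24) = (-h^3 + 5*h^2 + 48*h - 252)/(-h^2 + 5*h + 24)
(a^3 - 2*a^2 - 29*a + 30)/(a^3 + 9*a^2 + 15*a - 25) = (a - 6)/(a + 5)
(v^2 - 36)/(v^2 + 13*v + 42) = (v - 6)/(v + 7)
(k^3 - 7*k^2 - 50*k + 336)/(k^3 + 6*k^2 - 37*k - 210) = (k - 8)/(k + 5)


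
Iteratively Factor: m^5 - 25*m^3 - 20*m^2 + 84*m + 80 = (m + 1)*(m^4 - m^3 - 24*m^2 + 4*m + 80) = (m + 1)*(m + 4)*(m^3 - 5*m^2 - 4*m + 20) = (m - 2)*(m + 1)*(m + 4)*(m^2 - 3*m - 10) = (m - 2)*(m + 1)*(m + 2)*(m + 4)*(m - 5)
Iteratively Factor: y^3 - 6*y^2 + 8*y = (y)*(y^2 - 6*y + 8) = y*(y - 4)*(y - 2)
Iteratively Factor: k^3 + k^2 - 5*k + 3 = (k - 1)*(k^2 + 2*k - 3) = (k - 1)^2*(k + 3)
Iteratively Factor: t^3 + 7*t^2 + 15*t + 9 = (t + 3)*(t^2 + 4*t + 3) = (t + 1)*(t + 3)*(t + 3)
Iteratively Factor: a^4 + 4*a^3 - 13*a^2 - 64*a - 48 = (a + 1)*(a^3 + 3*a^2 - 16*a - 48) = (a + 1)*(a + 3)*(a^2 - 16) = (a + 1)*(a + 3)*(a + 4)*(a - 4)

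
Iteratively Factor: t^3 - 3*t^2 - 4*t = (t)*(t^2 - 3*t - 4) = t*(t + 1)*(t - 4)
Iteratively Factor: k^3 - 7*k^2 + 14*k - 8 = (k - 4)*(k^2 - 3*k + 2) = (k - 4)*(k - 1)*(k - 2)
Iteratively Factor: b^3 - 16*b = (b - 4)*(b^2 + 4*b) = b*(b - 4)*(b + 4)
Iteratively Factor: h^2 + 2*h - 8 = (h + 4)*(h - 2)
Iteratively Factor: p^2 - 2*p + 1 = (p - 1)*(p - 1)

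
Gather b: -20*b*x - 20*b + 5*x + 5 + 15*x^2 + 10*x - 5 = b*(-20*x - 20) + 15*x^2 + 15*x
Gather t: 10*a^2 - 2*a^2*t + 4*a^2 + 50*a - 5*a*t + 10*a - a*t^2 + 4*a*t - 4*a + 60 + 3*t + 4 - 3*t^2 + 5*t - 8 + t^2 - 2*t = 14*a^2 + 56*a + t^2*(-a - 2) + t*(-2*a^2 - a + 6) + 56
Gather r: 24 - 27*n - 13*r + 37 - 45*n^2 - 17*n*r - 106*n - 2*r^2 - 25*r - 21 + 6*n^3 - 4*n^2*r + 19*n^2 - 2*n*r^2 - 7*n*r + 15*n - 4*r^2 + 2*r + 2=6*n^3 - 26*n^2 - 118*n + r^2*(-2*n - 6) + r*(-4*n^2 - 24*n - 36) + 42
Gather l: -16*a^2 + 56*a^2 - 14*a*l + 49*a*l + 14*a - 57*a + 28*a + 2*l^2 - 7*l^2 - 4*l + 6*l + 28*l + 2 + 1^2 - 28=40*a^2 - 15*a - 5*l^2 + l*(35*a + 30) - 25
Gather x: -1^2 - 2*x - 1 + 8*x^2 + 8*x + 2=8*x^2 + 6*x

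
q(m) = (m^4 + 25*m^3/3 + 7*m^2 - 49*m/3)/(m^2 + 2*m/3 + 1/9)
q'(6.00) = 20.08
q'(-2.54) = 7.46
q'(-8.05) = -8.10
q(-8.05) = 7.34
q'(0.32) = 8.84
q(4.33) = 50.06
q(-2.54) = -1.70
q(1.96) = 13.76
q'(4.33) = 17.05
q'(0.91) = 15.20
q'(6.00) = 20.08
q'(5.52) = 19.18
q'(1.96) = 14.10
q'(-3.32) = 3.53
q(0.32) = -9.90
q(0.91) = -1.36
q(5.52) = 71.60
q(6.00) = 81.02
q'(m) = (-2*m - 2/3)*(m^4 + 25*m^3/3 + 7*m^2 - 49*m/3)/(m^2 + 2*m/3 + 1/9)^2 + (4*m^3 + 25*m^2 + 14*m - 49/3)/(m^2 + 2*m/3 + 1/9)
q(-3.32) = -5.84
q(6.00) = 81.02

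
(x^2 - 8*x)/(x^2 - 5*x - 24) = x/(x + 3)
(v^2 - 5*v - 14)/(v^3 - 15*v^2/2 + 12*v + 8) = 2*(v^2 - 5*v - 14)/(2*v^3 - 15*v^2 + 24*v + 16)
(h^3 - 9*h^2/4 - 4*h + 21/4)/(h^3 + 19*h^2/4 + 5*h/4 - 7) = (h - 3)/(h + 4)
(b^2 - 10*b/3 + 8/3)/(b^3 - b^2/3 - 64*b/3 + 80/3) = (b - 2)/(b^2 + b - 20)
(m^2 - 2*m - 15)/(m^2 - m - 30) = (-m^2 + 2*m + 15)/(-m^2 + m + 30)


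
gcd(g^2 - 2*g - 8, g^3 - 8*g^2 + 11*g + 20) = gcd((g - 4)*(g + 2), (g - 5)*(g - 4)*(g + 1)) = g - 4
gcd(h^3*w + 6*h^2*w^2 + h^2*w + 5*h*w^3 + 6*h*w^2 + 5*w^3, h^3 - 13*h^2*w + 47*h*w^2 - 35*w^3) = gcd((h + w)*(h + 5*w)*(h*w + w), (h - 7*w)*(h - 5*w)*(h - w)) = 1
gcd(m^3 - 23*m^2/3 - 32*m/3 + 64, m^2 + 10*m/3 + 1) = m + 3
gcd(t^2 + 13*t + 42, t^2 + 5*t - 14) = t + 7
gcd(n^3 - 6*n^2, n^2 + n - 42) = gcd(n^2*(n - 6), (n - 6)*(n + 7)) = n - 6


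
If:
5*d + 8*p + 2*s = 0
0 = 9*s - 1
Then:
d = -8*p/5 - 2/45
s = 1/9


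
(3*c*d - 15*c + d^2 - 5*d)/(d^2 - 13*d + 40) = (3*c + d)/(d - 8)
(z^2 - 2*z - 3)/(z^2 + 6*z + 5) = (z - 3)/(z + 5)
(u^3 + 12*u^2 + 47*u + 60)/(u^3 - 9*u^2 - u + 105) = (u^2 + 9*u + 20)/(u^2 - 12*u + 35)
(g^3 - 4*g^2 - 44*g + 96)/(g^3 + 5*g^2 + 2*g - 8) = (g^3 - 4*g^2 - 44*g + 96)/(g^3 + 5*g^2 + 2*g - 8)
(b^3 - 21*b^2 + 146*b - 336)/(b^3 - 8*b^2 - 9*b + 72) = (b^2 - 13*b + 42)/(b^2 - 9)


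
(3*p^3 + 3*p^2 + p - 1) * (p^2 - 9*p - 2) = 3*p^5 - 24*p^4 - 32*p^3 - 16*p^2 + 7*p + 2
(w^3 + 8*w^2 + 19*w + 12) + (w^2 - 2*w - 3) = w^3 + 9*w^2 + 17*w + 9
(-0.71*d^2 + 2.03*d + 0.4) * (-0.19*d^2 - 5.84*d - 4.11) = 0.1349*d^4 + 3.7607*d^3 - 9.0131*d^2 - 10.6793*d - 1.644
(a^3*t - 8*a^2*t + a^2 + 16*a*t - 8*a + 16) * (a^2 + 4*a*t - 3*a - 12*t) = a^5*t + 4*a^4*t^2 - 11*a^4*t + a^4 - 44*a^3*t^2 + 44*a^3*t - 11*a^3 + 160*a^2*t^2 - 92*a^2*t + 40*a^2 - 192*a*t^2 + 160*a*t - 48*a - 192*t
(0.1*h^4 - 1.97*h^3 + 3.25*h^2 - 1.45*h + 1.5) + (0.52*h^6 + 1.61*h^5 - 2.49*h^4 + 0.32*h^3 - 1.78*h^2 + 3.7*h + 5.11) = 0.52*h^6 + 1.61*h^5 - 2.39*h^4 - 1.65*h^3 + 1.47*h^2 + 2.25*h + 6.61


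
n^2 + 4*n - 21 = (n - 3)*(n + 7)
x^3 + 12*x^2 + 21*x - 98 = (x - 2)*(x + 7)^2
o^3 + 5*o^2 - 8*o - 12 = (o - 2)*(o + 1)*(o + 6)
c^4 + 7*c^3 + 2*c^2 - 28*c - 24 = (c - 2)*(c + 1)*(c + 2)*(c + 6)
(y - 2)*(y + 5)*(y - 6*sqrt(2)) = y^3 - 6*sqrt(2)*y^2 + 3*y^2 - 18*sqrt(2)*y - 10*y + 60*sqrt(2)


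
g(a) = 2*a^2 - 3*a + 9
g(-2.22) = 25.52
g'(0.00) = -3.00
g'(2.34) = 6.36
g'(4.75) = 16.00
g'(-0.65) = -5.60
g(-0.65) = 11.80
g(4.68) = 38.76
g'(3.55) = 11.20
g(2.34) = 12.93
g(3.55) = 23.56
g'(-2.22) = -11.88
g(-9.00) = 198.00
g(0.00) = 9.00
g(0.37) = 8.16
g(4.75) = 39.88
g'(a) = 4*a - 3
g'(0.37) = -1.52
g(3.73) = 25.64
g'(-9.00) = -39.00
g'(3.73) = 11.92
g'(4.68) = 15.72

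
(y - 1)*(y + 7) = y^2 + 6*y - 7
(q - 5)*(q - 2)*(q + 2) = q^3 - 5*q^2 - 4*q + 20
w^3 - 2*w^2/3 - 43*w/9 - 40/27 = (w - 8/3)*(w + 1/3)*(w + 5/3)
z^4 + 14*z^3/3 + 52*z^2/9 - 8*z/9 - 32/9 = (z - 2/3)*(z + 4/3)*(z + 2)^2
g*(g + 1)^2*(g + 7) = g^4 + 9*g^3 + 15*g^2 + 7*g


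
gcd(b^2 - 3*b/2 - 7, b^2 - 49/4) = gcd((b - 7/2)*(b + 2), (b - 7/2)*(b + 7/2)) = b - 7/2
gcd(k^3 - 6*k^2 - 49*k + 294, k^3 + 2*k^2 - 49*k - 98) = k^2 - 49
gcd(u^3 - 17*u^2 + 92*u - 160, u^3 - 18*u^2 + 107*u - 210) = u - 5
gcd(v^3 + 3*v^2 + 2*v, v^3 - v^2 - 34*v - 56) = v + 2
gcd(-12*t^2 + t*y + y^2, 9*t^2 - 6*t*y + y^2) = -3*t + y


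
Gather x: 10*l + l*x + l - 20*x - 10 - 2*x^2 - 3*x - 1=11*l - 2*x^2 + x*(l - 23) - 11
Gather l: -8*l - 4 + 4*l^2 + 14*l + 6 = 4*l^2 + 6*l + 2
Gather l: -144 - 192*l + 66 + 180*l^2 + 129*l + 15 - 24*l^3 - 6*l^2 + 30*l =-24*l^3 + 174*l^2 - 33*l - 63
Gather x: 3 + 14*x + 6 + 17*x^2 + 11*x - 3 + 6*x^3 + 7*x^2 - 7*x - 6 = 6*x^3 + 24*x^2 + 18*x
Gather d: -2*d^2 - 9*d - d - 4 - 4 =-2*d^2 - 10*d - 8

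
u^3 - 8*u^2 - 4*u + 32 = (u - 8)*(u - 2)*(u + 2)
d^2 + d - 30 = (d - 5)*(d + 6)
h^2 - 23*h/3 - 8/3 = (h - 8)*(h + 1/3)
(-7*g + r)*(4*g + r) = -28*g^2 - 3*g*r + r^2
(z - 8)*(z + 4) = z^2 - 4*z - 32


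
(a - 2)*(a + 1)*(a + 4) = a^3 + 3*a^2 - 6*a - 8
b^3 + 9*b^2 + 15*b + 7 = (b + 1)^2*(b + 7)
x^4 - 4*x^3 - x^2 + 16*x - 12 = (x - 3)*(x - 2)*(x - 1)*(x + 2)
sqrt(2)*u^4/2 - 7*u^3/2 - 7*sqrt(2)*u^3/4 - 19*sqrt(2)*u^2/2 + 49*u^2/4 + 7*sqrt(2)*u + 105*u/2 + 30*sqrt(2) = (u - 6)*(u + 5/2)*(u - 4*sqrt(2))*(sqrt(2)*u/2 + 1/2)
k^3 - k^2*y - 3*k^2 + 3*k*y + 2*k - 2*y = (k - 2)*(k - 1)*(k - y)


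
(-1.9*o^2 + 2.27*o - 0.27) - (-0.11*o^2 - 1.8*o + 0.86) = -1.79*o^2 + 4.07*o - 1.13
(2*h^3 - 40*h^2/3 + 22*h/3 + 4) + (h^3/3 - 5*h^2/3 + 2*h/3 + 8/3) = 7*h^3/3 - 15*h^2 + 8*h + 20/3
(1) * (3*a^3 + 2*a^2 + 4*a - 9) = 3*a^3 + 2*a^2 + 4*a - 9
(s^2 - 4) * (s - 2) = s^3 - 2*s^2 - 4*s + 8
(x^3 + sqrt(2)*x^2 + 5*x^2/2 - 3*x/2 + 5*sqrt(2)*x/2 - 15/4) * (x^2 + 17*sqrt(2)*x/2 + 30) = x^5 + 5*x^4/2 + 19*sqrt(2)*x^4/2 + 95*sqrt(2)*x^3/4 + 91*x^3/2 + 69*sqrt(2)*x^2/4 + 455*x^2/4 - 45*x + 345*sqrt(2)*x/8 - 225/2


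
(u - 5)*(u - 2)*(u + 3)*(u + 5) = u^4 + u^3 - 31*u^2 - 25*u + 150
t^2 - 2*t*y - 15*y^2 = (t - 5*y)*(t + 3*y)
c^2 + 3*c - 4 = (c - 1)*(c + 4)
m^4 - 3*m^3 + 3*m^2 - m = m*(m - 1)^3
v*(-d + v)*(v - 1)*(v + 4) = -d*v^3 - 3*d*v^2 + 4*d*v + v^4 + 3*v^3 - 4*v^2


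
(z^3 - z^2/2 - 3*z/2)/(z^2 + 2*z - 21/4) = 2*z*(z + 1)/(2*z + 7)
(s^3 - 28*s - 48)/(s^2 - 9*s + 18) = (s^2 + 6*s + 8)/(s - 3)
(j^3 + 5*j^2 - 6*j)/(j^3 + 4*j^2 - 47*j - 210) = j*(j - 1)/(j^2 - 2*j - 35)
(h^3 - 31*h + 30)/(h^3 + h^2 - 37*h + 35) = (h + 6)/(h + 7)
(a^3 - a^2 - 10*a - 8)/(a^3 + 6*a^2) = (a^3 - a^2 - 10*a - 8)/(a^2*(a + 6))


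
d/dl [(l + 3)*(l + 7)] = 2*l + 10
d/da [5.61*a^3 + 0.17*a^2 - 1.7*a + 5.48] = 16.83*a^2 + 0.34*a - 1.7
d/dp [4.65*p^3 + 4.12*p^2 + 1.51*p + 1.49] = 13.95*p^2 + 8.24*p + 1.51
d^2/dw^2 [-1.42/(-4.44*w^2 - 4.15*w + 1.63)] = (-55.986624*w^2 - 52.32984*w + 1.42*(8.88*w + 4.15)*(17.76*w + 8.3) + 20.553648)/(4.44*w^2 + 4.15*w - 1.63)^3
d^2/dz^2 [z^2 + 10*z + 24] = 2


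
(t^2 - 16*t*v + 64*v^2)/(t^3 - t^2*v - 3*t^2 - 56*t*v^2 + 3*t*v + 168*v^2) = (t - 8*v)/(t^2 + 7*t*v - 3*t - 21*v)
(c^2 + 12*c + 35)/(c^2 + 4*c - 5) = (c + 7)/(c - 1)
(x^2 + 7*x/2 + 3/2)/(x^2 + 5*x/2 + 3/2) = (2*x^2 + 7*x + 3)/(2*x^2 + 5*x + 3)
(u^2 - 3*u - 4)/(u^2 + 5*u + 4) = (u - 4)/(u + 4)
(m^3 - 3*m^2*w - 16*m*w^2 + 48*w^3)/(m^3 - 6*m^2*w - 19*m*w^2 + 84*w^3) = (-m + 4*w)/(-m + 7*w)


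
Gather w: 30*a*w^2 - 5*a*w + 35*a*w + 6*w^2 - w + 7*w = w^2*(30*a + 6) + w*(30*a + 6)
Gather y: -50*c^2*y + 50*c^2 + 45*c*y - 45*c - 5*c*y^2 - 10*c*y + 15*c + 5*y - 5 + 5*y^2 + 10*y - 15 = 50*c^2 - 30*c + y^2*(5 - 5*c) + y*(-50*c^2 + 35*c + 15) - 20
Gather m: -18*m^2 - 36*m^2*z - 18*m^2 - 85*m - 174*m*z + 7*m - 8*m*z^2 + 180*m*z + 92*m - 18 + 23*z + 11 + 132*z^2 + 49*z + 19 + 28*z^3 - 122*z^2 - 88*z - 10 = m^2*(-36*z - 36) + m*(-8*z^2 + 6*z + 14) + 28*z^3 + 10*z^2 - 16*z + 2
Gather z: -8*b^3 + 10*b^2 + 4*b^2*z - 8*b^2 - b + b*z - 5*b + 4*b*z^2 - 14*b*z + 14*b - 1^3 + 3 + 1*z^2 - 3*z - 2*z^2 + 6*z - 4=-8*b^3 + 2*b^2 + 8*b + z^2*(4*b - 1) + z*(4*b^2 - 13*b + 3) - 2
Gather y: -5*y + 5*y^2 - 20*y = 5*y^2 - 25*y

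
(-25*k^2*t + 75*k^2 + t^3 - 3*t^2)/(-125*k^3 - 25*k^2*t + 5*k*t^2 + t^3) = (t - 3)/(5*k + t)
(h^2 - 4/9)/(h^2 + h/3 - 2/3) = (h + 2/3)/(h + 1)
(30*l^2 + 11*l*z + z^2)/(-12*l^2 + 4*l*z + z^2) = (5*l + z)/(-2*l + z)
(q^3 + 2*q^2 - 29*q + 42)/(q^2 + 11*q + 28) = (q^2 - 5*q + 6)/(q + 4)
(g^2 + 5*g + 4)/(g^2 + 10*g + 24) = (g + 1)/(g + 6)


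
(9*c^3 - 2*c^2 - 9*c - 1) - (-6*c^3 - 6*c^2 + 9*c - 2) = 15*c^3 + 4*c^2 - 18*c + 1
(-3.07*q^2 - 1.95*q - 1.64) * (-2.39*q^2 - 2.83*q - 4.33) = 7.3373*q^4 + 13.3486*q^3 + 22.7312*q^2 + 13.0847*q + 7.1012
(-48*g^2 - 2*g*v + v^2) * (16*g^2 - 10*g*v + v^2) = -768*g^4 + 448*g^3*v - 12*g^2*v^2 - 12*g*v^3 + v^4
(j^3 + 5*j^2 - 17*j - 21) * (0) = 0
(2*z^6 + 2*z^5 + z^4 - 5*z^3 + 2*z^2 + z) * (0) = 0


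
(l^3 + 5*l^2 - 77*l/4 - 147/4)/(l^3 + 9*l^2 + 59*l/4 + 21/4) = (2*l - 7)/(2*l + 1)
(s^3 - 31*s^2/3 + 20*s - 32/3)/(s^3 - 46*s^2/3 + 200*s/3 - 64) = (s - 1)/(s - 6)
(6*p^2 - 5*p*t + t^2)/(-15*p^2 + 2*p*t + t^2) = (-2*p + t)/(5*p + t)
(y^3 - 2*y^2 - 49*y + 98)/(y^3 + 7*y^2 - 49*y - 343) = (y - 2)/(y + 7)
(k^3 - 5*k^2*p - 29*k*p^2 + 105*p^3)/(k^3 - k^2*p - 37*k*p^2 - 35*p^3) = (k - 3*p)/(k + p)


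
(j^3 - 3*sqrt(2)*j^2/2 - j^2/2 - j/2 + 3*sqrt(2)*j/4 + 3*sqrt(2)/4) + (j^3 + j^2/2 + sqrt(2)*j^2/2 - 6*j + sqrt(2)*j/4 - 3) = 2*j^3 - sqrt(2)*j^2 - 13*j/2 + sqrt(2)*j - 3 + 3*sqrt(2)/4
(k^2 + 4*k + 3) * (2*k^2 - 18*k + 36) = 2*k^4 - 10*k^3 - 30*k^2 + 90*k + 108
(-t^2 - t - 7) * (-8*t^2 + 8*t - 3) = 8*t^4 + 51*t^2 - 53*t + 21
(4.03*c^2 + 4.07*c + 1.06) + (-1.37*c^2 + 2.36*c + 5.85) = 2.66*c^2 + 6.43*c + 6.91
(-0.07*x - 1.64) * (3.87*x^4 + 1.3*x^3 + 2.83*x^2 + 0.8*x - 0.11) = -0.2709*x^5 - 6.4378*x^4 - 2.3301*x^3 - 4.6972*x^2 - 1.3043*x + 0.1804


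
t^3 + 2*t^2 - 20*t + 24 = (t - 2)^2*(t + 6)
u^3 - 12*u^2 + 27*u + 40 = (u - 8)*(u - 5)*(u + 1)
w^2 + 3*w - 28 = (w - 4)*(w + 7)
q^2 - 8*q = q*(q - 8)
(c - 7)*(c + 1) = c^2 - 6*c - 7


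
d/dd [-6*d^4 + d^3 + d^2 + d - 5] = -24*d^3 + 3*d^2 + 2*d + 1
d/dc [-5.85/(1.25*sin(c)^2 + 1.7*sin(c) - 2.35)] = (14.625*sin(c) + 9.945)*cos(c)/(1.25*sin(c)^2 + 1.7*sin(c) - 2.35)^2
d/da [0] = 0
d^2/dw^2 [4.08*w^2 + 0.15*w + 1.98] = 8.16000000000000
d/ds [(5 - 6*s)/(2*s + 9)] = -64/(2*s + 9)^2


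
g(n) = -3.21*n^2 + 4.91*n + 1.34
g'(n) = 4.91 - 6.42*n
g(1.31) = 2.26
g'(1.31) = -3.50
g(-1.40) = -11.83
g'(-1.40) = 13.90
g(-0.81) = -4.74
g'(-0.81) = 10.11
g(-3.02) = -42.76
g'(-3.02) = 24.30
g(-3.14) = -45.73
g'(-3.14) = 25.07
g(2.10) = -2.51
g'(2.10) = -8.57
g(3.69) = -24.25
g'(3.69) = -18.78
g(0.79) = 3.22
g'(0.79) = -0.16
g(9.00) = -214.48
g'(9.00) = -52.87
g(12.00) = -401.98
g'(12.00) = -72.13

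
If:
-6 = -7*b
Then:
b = 6/7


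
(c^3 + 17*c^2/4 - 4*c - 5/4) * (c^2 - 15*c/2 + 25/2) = c^5 - 13*c^4/4 - 187*c^3/8 + 655*c^2/8 - 325*c/8 - 125/8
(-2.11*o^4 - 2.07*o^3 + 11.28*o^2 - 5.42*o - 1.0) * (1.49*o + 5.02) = -3.1439*o^5 - 13.6765*o^4 + 6.4158*o^3 + 48.5498*o^2 - 28.6984*o - 5.02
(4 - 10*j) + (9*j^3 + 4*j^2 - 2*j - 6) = 9*j^3 + 4*j^2 - 12*j - 2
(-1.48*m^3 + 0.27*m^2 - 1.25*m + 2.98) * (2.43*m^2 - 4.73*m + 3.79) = -3.5964*m^5 + 7.6565*m^4 - 9.9238*m^3 + 14.1772*m^2 - 18.8329*m + 11.2942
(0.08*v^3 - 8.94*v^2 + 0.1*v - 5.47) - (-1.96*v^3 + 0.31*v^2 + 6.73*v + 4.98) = 2.04*v^3 - 9.25*v^2 - 6.63*v - 10.45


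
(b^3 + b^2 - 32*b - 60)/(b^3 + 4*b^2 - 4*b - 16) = (b^2 - b - 30)/(b^2 + 2*b - 8)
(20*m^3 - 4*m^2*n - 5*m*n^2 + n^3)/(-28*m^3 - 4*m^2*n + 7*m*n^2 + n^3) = (-5*m + n)/(7*m + n)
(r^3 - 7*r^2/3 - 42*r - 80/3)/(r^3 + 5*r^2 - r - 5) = (3*r^2 - 22*r - 16)/(3*(r^2 - 1))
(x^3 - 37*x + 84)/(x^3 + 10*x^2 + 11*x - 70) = (x^2 - 7*x + 12)/(x^2 + 3*x - 10)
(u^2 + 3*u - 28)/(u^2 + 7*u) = (u - 4)/u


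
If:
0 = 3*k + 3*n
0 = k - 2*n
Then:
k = 0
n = 0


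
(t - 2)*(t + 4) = t^2 + 2*t - 8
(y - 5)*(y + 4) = y^2 - y - 20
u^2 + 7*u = u*(u + 7)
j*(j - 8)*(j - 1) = j^3 - 9*j^2 + 8*j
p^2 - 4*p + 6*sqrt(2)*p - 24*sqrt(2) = (p - 4)*(p + 6*sqrt(2))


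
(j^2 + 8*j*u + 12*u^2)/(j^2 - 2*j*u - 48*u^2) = (-j - 2*u)/(-j + 8*u)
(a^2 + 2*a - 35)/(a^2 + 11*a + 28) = (a - 5)/(a + 4)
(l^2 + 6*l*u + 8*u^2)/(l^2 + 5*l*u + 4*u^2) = (l + 2*u)/(l + u)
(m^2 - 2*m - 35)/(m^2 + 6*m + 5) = (m - 7)/(m + 1)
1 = 1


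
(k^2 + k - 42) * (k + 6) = k^3 + 7*k^2 - 36*k - 252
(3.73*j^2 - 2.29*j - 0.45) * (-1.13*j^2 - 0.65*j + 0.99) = -4.2149*j^4 + 0.1632*j^3 + 5.6897*j^2 - 1.9746*j - 0.4455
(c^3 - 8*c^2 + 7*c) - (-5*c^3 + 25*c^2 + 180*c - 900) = 6*c^3 - 33*c^2 - 173*c + 900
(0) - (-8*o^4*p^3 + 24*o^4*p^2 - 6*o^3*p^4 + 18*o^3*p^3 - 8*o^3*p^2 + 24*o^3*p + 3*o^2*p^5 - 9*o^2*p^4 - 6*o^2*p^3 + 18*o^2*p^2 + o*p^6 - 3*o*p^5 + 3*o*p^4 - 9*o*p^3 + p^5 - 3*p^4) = 8*o^4*p^3 - 24*o^4*p^2 + 6*o^3*p^4 - 18*o^3*p^3 + 8*o^3*p^2 - 24*o^3*p - 3*o^2*p^5 + 9*o^2*p^4 + 6*o^2*p^3 - 18*o^2*p^2 - o*p^6 + 3*o*p^5 - 3*o*p^4 + 9*o*p^3 - p^5 + 3*p^4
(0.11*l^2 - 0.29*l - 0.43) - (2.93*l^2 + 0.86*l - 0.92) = -2.82*l^2 - 1.15*l + 0.49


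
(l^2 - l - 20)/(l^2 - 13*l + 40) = (l + 4)/(l - 8)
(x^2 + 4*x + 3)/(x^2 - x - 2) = (x + 3)/(x - 2)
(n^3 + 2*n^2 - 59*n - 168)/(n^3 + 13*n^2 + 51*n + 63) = (n - 8)/(n + 3)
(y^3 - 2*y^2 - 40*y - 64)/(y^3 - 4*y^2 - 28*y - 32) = (y + 4)/(y + 2)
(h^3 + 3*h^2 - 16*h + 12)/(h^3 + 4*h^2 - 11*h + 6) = (h - 2)/(h - 1)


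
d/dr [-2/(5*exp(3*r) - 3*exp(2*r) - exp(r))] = 2*(15*exp(2*r) - 6*exp(r) - 1)*exp(-r)/(-5*exp(2*r) + 3*exp(r) + 1)^2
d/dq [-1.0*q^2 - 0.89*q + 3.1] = -2.0*q - 0.89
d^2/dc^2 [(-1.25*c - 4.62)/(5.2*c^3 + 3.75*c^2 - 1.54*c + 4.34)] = (-202.8*c^5 - 1645.3476*c^4 - 1496.61625*c^3 + 170.68926*c^2 + 907.73046*c + 111.758416)/(140.608*c^9 + 304.2*c^8 + 94.4502*c^7 + 224.615175*c^6 + 479.80821*c^5 + 1.24593000000002*c^4 + 139.802096*c^3 + 242.778732*c^2 - 87.020472*c + 81.746504)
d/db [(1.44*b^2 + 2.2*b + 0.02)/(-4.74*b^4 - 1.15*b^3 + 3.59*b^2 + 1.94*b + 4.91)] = (13.6512*b^5 + 32.94*b^4 + 5.4392*b^3 - 5.0354*b^2 + 13.9972*b + 10.7632)/(22.4676*b^8 + 10.902*b^7 - 32.7107*b^6 - 26.6482*b^5 - 38.1207*b^4 + 2.6362*b^3 + 39.0174*b^2 + 19.0508*b + 24.1081)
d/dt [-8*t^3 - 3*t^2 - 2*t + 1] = -24*t^2 - 6*t - 2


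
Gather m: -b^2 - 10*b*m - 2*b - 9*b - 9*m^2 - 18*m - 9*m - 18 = -b^2 - 11*b - 9*m^2 + m*(-10*b - 27) - 18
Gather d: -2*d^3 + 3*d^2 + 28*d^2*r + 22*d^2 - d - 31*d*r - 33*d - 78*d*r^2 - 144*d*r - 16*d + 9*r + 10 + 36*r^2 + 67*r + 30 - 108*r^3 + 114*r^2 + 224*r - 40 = -2*d^3 + d^2*(28*r + 25) + d*(-78*r^2 - 175*r - 50) - 108*r^3 + 150*r^2 + 300*r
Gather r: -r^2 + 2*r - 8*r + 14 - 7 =-r^2 - 6*r + 7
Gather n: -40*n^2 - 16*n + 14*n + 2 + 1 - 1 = -40*n^2 - 2*n + 2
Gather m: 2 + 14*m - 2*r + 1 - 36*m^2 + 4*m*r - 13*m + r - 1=-36*m^2 + m*(4*r + 1) - r + 2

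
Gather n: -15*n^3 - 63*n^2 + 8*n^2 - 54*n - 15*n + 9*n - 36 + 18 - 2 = -15*n^3 - 55*n^2 - 60*n - 20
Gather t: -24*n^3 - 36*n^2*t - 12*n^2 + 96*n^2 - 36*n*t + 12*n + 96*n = -24*n^3 + 84*n^2 + 108*n + t*(-36*n^2 - 36*n)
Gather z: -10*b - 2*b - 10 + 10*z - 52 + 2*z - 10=-12*b + 12*z - 72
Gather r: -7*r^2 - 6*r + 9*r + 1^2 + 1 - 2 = -7*r^2 + 3*r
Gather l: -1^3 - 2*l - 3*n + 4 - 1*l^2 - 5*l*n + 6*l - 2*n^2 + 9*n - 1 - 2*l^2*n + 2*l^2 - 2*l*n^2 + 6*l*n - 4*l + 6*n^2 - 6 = l^2*(1 - 2*n) + l*(-2*n^2 + n) + 4*n^2 + 6*n - 4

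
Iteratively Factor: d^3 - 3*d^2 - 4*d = (d + 1)*(d^2 - 4*d) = (d - 4)*(d + 1)*(d)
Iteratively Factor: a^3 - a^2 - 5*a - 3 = (a + 1)*(a^2 - 2*a - 3) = (a - 3)*(a + 1)*(a + 1)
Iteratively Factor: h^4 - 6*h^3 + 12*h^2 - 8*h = (h)*(h^3 - 6*h^2 + 12*h - 8) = h*(h - 2)*(h^2 - 4*h + 4) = h*(h - 2)^2*(h - 2)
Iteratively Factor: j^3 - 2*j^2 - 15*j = (j + 3)*(j^2 - 5*j) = (j - 5)*(j + 3)*(j)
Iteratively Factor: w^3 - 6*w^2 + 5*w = (w)*(w^2 - 6*w + 5) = w*(w - 5)*(w - 1)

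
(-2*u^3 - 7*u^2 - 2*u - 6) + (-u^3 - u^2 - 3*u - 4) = -3*u^3 - 8*u^2 - 5*u - 10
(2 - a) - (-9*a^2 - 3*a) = 9*a^2 + 2*a + 2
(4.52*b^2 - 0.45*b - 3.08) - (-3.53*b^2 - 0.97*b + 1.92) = 8.05*b^2 + 0.52*b - 5.0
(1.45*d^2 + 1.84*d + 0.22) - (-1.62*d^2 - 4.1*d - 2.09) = 3.07*d^2 + 5.94*d + 2.31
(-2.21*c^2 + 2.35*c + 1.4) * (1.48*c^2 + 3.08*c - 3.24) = -3.2708*c^4 - 3.3288*c^3 + 16.4704*c^2 - 3.302*c - 4.536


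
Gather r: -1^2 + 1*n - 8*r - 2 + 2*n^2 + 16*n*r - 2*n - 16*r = 2*n^2 - n + r*(16*n - 24) - 3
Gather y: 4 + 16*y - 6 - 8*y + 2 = 8*y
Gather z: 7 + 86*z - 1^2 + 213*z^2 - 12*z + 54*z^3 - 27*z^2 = 54*z^3 + 186*z^2 + 74*z + 6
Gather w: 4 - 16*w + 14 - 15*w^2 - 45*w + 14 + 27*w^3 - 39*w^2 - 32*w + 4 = 27*w^3 - 54*w^2 - 93*w + 36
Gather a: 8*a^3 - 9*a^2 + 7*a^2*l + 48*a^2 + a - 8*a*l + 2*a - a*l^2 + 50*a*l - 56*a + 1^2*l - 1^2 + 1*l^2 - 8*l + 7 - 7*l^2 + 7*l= 8*a^3 + a^2*(7*l + 39) + a*(-l^2 + 42*l - 53) - 6*l^2 + 6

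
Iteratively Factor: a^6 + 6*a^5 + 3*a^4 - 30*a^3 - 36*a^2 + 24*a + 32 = (a + 2)*(a^5 + 4*a^4 - 5*a^3 - 20*a^2 + 4*a + 16) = (a + 2)^2*(a^4 + 2*a^3 - 9*a^2 - 2*a + 8) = (a + 2)^2*(a + 4)*(a^3 - 2*a^2 - a + 2) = (a + 1)*(a + 2)^2*(a + 4)*(a^2 - 3*a + 2) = (a - 1)*(a + 1)*(a + 2)^2*(a + 4)*(a - 2)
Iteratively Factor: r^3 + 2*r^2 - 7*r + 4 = (r + 4)*(r^2 - 2*r + 1) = (r - 1)*(r + 4)*(r - 1)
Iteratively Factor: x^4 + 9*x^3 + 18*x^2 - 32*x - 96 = (x + 4)*(x^3 + 5*x^2 - 2*x - 24) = (x + 3)*(x + 4)*(x^2 + 2*x - 8) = (x + 3)*(x + 4)^2*(x - 2)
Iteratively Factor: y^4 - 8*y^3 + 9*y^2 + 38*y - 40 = (y - 4)*(y^3 - 4*y^2 - 7*y + 10) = (y - 4)*(y + 2)*(y^2 - 6*y + 5) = (y - 4)*(y - 1)*(y + 2)*(y - 5)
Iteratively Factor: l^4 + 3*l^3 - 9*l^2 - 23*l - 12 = (l - 3)*(l^3 + 6*l^2 + 9*l + 4) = (l - 3)*(l + 1)*(l^2 + 5*l + 4) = (l - 3)*(l + 1)^2*(l + 4)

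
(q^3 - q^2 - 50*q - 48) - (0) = q^3 - q^2 - 50*q - 48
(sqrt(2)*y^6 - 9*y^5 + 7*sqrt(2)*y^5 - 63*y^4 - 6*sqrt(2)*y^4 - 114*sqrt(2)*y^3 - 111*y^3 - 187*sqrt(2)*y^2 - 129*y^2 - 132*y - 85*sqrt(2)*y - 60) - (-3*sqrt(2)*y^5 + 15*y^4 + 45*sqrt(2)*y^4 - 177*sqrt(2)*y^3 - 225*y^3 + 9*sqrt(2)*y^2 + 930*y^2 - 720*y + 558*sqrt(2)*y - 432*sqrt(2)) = sqrt(2)*y^6 - 9*y^5 + 10*sqrt(2)*y^5 - 78*y^4 - 51*sqrt(2)*y^4 + 63*sqrt(2)*y^3 + 114*y^3 - 1059*y^2 - 196*sqrt(2)*y^2 - 643*sqrt(2)*y + 588*y - 60 + 432*sqrt(2)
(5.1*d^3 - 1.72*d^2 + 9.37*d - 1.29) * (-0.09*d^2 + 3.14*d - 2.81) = -0.459*d^5 + 16.1688*d^4 - 20.5751*d^3 + 34.3711*d^2 - 30.3803*d + 3.6249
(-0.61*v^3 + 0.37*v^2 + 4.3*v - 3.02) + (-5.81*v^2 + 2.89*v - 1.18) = -0.61*v^3 - 5.44*v^2 + 7.19*v - 4.2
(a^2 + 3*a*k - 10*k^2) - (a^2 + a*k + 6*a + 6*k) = 2*a*k - 6*a - 10*k^2 - 6*k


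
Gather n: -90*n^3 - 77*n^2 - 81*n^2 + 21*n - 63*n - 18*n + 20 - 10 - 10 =-90*n^3 - 158*n^2 - 60*n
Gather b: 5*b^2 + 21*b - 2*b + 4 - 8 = 5*b^2 + 19*b - 4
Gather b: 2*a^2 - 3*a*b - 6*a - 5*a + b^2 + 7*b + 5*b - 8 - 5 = 2*a^2 - 11*a + b^2 + b*(12 - 3*a) - 13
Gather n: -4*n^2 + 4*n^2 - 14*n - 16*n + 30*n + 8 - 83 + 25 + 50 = 0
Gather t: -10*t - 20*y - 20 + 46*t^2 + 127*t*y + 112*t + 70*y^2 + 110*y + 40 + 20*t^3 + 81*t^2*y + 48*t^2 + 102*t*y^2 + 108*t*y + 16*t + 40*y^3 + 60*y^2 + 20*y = 20*t^3 + t^2*(81*y + 94) + t*(102*y^2 + 235*y + 118) + 40*y^3 + 130*y^2 + 110*y + 20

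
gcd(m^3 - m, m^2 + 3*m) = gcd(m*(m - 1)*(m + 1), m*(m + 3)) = m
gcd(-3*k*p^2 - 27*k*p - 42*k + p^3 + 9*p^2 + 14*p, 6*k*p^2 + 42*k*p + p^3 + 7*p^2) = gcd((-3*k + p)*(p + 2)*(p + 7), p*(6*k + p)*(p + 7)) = p + 7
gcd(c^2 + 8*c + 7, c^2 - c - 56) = c + 7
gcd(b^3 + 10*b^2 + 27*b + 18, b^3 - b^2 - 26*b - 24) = b + 1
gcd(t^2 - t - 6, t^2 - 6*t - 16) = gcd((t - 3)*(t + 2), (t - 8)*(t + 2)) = t + 2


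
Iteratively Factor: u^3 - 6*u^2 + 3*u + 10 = (u - 2)*(u^2 - 4*u - 5) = (u - 2)*(u + 1)*(u - 5)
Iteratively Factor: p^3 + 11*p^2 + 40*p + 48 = (p + 3)*(p^2 + 8*p + 16) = (p + 3)*(p + 4)*(p + 4)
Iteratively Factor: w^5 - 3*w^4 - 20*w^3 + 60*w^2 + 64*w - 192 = (w - 3)*(w^4 - 20*w^2 + 64) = (w - 3)*(w + 4)*(w^3 - 4*w^2 - 4*w + 16) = (w - 3)*(w - 2)*(w + 4)*(w^2 - 2*w - 8) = (w - 4)*(w - 3)*(w - 2)*(w + 4)*(w + 2)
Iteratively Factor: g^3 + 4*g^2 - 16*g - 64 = (g + 4)*(g^2 - 16) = (g - 4)*(g + 4)*(g + 4)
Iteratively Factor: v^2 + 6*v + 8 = (v + 2)*(v + 4)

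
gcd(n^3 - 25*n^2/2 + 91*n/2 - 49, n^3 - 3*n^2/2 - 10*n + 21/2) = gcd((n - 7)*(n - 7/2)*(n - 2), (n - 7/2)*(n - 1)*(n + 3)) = n - 7/2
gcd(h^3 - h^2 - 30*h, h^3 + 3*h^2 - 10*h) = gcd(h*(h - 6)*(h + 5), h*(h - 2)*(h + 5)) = h^2 + 5*h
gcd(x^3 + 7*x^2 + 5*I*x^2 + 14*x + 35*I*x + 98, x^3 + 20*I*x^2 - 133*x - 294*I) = x + 7*I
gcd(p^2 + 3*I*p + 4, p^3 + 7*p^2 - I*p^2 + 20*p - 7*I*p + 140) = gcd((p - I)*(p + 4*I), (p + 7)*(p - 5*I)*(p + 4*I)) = p + 4*I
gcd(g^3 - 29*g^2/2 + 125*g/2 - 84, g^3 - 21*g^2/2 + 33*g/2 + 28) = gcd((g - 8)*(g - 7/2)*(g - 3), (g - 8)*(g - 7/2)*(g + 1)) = g^2 - 23*g/2 + 28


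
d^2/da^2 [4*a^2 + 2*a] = 8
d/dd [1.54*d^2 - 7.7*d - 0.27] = 3.08*d - 7.7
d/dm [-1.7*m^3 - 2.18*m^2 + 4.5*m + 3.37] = -5.1*m^2 - 4.36*m + 4.5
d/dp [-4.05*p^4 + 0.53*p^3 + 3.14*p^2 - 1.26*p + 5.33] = -16.2*p^3 + 1.59*p^2 + 6.28*p - 1.26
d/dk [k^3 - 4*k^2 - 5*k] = 3*k^2 - 8*k - 5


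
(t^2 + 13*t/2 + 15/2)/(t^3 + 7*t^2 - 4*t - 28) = (2*t^2 + 13*t + 15)/(2*(t^3 + 7*t^2 - 4*t - 28))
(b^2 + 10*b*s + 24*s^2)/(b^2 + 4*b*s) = (b + 6*s)/b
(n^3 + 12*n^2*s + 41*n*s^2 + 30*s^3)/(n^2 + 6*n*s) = n + 6*s + 5*s^2/n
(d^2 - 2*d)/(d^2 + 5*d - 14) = d/(d + 7)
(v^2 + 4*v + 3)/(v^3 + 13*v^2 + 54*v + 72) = (v + 1)/(v^2 + 10*v + 24)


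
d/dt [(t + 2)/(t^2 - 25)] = (t^2 - 2*t*(t + 2) - 25)/(t^2 - 25)^2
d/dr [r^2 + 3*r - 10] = 2*r + 3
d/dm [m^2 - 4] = 2*m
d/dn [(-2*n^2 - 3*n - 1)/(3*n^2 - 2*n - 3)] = (13*n^2 + 18*n + 7)/(9*n^4 - 12*n^3 - 14*n^2 + 12*n + 9)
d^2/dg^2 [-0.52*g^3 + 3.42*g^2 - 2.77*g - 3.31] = 6.84 - 3.12*g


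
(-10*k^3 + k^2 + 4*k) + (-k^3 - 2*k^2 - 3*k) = -11*k^3 - k^2 + k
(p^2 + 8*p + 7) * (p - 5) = p^3 + 3*p^2 - 33*p - 35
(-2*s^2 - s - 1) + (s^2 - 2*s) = -s^2 - 3*s - 1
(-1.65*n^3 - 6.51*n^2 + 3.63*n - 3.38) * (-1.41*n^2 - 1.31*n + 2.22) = 2.3265*n^5 + 11.3406*n^4 - 0.2532*n^3 - 14.4417*n^2 + 12.4864*n - 7.5036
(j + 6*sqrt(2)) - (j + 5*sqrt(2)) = sqrt(2)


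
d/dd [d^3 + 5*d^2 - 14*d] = 3*d^2 + 10*d - 14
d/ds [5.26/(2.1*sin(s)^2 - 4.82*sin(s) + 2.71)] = (25.3532 - 22.092*sin(s))*cos(s)/(2.1*sin(s)^2 - 4.82*sin(s) + 2.71)^2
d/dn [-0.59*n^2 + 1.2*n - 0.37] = 1.2 - 1.18*n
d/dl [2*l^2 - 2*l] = 4*l - 2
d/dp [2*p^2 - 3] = 4*p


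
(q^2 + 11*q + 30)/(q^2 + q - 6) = (q^2 + 11*q + 30)/(q^2 + q - 6)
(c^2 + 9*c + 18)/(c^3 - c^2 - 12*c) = (c + 6)/(c*(c - 4))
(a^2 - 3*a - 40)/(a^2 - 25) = (a - 8)/(a - 5)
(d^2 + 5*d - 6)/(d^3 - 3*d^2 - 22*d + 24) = (d + 6)/(d^2 - 2*d - 24)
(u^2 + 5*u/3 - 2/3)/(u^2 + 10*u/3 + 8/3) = (3*u - 1)/(3*u + 4)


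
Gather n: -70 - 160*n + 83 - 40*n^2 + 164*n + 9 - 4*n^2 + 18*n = -44*n^2 + 22*n + 22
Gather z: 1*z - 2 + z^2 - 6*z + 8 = z^2 - 5*z + 6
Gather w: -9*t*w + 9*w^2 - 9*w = 9*w^2 + w*(-9*t - 9)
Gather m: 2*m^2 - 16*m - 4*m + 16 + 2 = 2*m^2 - 20*m + 18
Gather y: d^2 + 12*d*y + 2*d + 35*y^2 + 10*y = d^2 + 2*d + 35*y^2 + y*(12*d + 10)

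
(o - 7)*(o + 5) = o^2 - 2*o - 35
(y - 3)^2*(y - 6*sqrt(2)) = y^3 - 6*sqrt(2)*y^2 - 6*y^2 + 9*y + 36*sqrt(2)*y - 54*sqrt(2)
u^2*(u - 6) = u^3 - 6*u^2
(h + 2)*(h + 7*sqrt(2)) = h^2 + 2*h + 7*sqrt(2)*h + 14*sqrt(2)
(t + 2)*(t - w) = t^2 - t*w + 2*t - 2*w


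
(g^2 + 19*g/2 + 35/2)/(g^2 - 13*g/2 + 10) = (2*g^2 + 19*g + 35)/(2*g^2 - 13*g + 20)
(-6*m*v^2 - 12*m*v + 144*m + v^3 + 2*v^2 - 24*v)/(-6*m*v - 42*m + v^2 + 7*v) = (v^2 + 2*v - 24)/(v + 7)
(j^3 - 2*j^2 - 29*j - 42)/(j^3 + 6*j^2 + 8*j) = (j^2 - 4*j - 21)/(j*(j + 4))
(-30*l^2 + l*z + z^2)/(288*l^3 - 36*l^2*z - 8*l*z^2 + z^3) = (-5*l + z)/(48*l^2 - 14*l*z + z^2)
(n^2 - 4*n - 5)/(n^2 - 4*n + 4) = (n^2 - 4*n - 5)/(n^2 - 4*n + 4)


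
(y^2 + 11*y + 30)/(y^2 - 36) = (y + 5)/(y - 6)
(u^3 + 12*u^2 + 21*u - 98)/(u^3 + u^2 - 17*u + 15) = (u^3 + 12*u^2 + 21*u - 98)/(u^3 + u^2 - 17*u + 15)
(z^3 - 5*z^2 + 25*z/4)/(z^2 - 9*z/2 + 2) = z*(4*z^2 - 20*z + 25)/(2*(2*z^2 - 9*z + 4))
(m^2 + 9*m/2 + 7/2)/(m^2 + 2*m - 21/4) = 2*(m + 1)/(2*m - 3)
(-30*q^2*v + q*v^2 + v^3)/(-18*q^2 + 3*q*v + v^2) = v*(5*q - v)/(3*q - v)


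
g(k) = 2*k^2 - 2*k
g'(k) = 4*k - 2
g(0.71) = -0.41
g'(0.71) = 0.84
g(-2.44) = 16.79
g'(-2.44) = -11.76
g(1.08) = 0.17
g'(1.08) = 2.32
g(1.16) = 0.37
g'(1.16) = 2.64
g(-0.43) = 1.23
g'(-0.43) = -3.72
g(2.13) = 4.81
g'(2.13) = 6.52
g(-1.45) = 7.10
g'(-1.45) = -7.80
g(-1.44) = 7.03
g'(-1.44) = -7.76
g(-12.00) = 312.00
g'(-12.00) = -50.00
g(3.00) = 12.00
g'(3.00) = 10.00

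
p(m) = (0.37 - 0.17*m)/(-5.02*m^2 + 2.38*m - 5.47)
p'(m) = (0.37 - 0.17*m)*(10.04*m - 2.38)/(-5.02*m^2 + 2.38*m - 5.47)^2 - 0.17/(-5.02*m^2 + 2.38*m - 5.47) = (-0.8534*m^2 + 3.7148*m + 0.0493000000000001)/(25.2004*m^4 - 23.8952*m^3 + 60.5832*m^2 - 26.0372*m + 29.9209)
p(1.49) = -0.01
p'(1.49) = 0.02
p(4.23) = 0.00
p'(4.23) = 0.00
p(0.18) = -0.07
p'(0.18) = 0.03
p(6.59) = 0.00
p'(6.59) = -0.00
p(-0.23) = -0.07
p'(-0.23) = -0.02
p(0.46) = -0.05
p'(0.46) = 0.05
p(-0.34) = -0.06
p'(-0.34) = -0.03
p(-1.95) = -0.02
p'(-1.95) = -0.01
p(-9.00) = -0.00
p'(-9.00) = -0.00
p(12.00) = 0.00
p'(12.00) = -0.00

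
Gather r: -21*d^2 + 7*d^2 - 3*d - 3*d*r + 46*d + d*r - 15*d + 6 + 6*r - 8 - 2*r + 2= -14*d^2 + 28*d + r*(4 - 2*d)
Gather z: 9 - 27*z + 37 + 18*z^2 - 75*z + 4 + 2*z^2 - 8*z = 20*z^2 - 110*z + 50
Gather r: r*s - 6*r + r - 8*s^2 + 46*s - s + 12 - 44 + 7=r*(s - 5) - 8*s^2 + 45*s - 25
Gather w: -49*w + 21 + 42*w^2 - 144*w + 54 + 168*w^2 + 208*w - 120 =210*w^2 + 15*w - 45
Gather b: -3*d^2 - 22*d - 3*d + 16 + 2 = -3*d^2 - 25*d + 18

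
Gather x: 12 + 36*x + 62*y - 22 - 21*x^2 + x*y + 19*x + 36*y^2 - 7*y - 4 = -21*x^2 + x*(y + 55) + 36*y^2 + 55*y - 14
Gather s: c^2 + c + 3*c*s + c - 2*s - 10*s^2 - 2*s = c^2 + 2*c - 10*s^2 + s*(3*c - 4)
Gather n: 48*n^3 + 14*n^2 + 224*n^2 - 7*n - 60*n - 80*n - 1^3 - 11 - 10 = 48*n^3 + 238*n^2 - 147*n - 22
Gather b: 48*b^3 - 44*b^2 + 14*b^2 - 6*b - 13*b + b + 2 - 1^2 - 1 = 48*b^3 - 30*b^2 - 18*b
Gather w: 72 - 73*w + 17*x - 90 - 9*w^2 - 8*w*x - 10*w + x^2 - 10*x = -9*w^2 + w*(-8*x - 83) + x^2 + 7*x - 18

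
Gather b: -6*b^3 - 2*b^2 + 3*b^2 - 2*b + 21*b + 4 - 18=-6*b^3 + b^2 + 19*b - 14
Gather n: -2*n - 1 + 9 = 8 - 2*n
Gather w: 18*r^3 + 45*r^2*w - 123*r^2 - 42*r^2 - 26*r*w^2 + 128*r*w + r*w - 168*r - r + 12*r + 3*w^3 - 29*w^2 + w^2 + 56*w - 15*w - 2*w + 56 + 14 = 18*r^3 - 165*r^2 - 157*r + 3*w^3 + w^2*(-26*r - 28) + w*(45*r^2 + 129*r + 39) + 70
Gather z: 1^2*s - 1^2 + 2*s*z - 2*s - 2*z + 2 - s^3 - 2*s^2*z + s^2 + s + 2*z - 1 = -s^3 + s^2 + z*(-2*s^2 + 2*s)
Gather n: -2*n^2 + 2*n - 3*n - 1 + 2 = -2*n^2 - n + 1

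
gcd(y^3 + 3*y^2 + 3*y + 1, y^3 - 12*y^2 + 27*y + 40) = y + 1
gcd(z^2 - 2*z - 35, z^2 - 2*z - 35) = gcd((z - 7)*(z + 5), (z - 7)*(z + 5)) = z^2 - 2*z - 35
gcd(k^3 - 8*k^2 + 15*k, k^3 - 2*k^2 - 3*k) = k^2 - 3*k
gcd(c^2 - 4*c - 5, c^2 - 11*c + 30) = c - 5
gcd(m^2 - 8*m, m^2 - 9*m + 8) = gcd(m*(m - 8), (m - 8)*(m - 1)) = m - 8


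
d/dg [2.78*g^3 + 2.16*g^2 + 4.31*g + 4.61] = 8.34*g^2 + 4.32*g + 4.31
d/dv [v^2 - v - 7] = 2*v - 1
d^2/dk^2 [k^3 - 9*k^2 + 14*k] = 6*k - 18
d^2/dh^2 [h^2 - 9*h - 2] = 2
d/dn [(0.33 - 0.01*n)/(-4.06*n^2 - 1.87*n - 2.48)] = (-0.0406*n^2 + 2.6796*n + 0.6419)/(16.4836*n^4 + 15.1844*n^3 + 23.6345*n^2 + 9.2752*n + 6.1504)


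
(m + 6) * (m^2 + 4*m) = m^3 + 10*m^2 + 24*m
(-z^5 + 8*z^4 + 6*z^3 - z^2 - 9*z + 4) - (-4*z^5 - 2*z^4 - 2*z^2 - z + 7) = 3*z^5 + 10*z^4 + 6*z^3 + z^2 - 8*z - 3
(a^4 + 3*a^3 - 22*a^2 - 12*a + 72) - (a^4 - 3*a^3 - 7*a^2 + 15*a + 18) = 6*a^3 - 15*a^2 - 27*a + 54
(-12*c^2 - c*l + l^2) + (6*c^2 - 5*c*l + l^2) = -6*c^2 - 6*c*l + 2*l^2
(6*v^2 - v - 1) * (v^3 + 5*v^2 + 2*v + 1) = 6*v^5 + 29*v^4 + 6*v^3 - v^2 - 3*v - 1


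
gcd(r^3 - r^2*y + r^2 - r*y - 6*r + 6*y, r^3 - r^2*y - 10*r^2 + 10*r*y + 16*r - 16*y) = -r^2 + r*y + 2*r - 2*y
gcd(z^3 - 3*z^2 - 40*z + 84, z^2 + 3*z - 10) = z - 2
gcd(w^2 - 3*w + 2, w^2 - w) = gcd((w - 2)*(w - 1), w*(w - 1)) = w - 1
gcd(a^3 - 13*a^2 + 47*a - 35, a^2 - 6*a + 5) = a^2 - 6*a + 5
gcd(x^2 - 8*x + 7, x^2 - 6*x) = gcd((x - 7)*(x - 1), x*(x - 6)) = 1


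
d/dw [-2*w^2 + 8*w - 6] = 8 - 4*w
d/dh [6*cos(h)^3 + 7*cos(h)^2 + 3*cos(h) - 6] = (18*sin(h)^2 - 14*cos(h) - 21)*sin(h)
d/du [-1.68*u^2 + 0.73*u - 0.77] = 0.73 - 3.36*u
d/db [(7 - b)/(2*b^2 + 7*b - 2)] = (-2*b^2 - 7*b + (b - 7)*(4*b + 7) + 2)/(2*b^2 + 7*b - 2)^2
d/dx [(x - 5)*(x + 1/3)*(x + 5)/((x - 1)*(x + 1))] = (x^4 + 22*x^2 + 16*x + 25)/(x^4 - 2*x^2 + 1)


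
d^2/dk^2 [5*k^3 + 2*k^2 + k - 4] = 30*k + 4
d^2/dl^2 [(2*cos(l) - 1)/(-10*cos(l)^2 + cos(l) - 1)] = (-1800*sin(l)^4*cos(l) + 380*sin(l)^4 - 119*sin(l)^2 + 813*cos(l)/2 - 555*cos(3*l)/2 + 100*cos(5*l) - 239)/(10*sin(l)^2 + cos(l) - 11)^3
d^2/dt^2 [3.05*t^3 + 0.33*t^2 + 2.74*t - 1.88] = 18.3*t + 0.66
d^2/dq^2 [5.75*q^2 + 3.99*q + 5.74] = 11.5000000000000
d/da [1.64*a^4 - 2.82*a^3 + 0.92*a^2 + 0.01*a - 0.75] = 6.56*a^3 - 8.46*a^2 + 1.84*a + 0.01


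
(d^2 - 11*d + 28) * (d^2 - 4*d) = d^4 - 15*d^3 + 72*d^2 - 112*d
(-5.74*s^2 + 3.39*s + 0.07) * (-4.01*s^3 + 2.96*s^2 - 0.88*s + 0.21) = 23.0174*s^5 - 30.5843*s^4 + 14.8049*s^3 - 3.9814*s^2 + 0.6503*s + 0.0147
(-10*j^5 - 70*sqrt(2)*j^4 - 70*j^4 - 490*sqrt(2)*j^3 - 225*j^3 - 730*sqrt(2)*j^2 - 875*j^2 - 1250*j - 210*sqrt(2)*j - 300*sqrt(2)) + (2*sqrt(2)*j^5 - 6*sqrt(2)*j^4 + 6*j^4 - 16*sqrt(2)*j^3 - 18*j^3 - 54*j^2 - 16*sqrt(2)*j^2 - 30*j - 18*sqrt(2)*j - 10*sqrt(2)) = -10*j^5 + 2*sqrt(2)*j^5 - 76*sqrt(2)*j^4 - 64*j^4 - 506*sqrt(2)*j^3 - 243*j^3 - 746*sqrt(2)*j^2 - 929*j^2 - 1280*j - 228*sqrt(2)*j - 310*sqrt(2)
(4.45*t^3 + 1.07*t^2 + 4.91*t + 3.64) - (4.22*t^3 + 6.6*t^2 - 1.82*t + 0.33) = 0.23*t^3 - 5.53*t^2 + 6.73*t + 3.31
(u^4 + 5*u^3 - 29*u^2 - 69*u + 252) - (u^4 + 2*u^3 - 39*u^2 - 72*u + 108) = 3*u^3 + 10*u^2 + 3*u + 144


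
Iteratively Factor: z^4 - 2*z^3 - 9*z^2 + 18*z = (z - 2)*(z^3 - 9*z) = z*(z - 2)*(z^2 - 9) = z*(z - 2)*(z + 3)*(z - 3)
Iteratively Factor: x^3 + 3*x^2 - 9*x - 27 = (x + 3)*(x^2 - 9) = (x - 3)*(x + 3)*(x + 3)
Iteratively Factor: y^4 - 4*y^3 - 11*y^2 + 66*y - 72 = (y - 2)*(y^3 - 2*y^2 - 15*y + 36) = (y - 3)*(y - 2)*(y^2 + y - 12) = (y - 3)^2*(y - 2)*(y + 4)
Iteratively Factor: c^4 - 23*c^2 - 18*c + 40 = (c + 4)*(c^3 - 4*c^2 - 7*c + 10) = (c - 5)*(c + 4)*(c^2 + c - 2) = (c - 5)*(c - 1)*(c + 4)*(c + 2)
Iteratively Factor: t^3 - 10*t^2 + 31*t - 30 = (t - 2)*(t^2 - 8*t + 15) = (t - 3)*(t - 2)*(t - 5)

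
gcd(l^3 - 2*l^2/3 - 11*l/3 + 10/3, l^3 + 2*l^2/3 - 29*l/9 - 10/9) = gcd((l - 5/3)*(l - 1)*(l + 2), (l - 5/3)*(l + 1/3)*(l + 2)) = l^2 + l/3 - 10/3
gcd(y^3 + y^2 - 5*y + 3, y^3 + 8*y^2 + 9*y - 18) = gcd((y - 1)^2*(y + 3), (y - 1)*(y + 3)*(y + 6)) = y^2 + 2*y - 3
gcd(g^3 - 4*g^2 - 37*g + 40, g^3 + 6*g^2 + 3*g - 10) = g^2 + 4*g - 5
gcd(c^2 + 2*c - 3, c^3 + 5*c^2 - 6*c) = c - 1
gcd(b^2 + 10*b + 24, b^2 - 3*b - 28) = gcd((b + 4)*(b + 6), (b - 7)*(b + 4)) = b + 4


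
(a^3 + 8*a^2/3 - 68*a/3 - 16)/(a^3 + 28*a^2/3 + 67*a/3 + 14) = (3*a^2 - 10*a - 8)/(3*a^2 + 10*a + 7)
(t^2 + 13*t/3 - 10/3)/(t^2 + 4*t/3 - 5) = (3*t^2 + 13*t - 10)/(3*t^2 + 4*t - 15)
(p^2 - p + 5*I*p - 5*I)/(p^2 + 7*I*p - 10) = (p - 1)/(p + 2*I)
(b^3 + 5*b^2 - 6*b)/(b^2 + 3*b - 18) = b*(b - 1)/(b - 3)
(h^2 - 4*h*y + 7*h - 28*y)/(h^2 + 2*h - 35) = (h - 4*y)/(h - 5)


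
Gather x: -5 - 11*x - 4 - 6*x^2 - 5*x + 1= -6*x^2 - 16*x - 8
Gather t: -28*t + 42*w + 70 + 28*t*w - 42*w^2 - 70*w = t*(28*w - 28) - 42*w^2 - 28*w + 70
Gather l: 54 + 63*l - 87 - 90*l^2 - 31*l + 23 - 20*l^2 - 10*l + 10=-110*l^2 + 22*l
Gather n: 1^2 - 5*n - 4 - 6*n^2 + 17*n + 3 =-6*n^2 + 12*n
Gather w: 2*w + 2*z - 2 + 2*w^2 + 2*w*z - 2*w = 2*w^2 + 2*w*z + 2*z - 2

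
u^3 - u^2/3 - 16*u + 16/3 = (u - 4)*(u - 1/3)*(u + 4)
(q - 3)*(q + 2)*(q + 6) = q^3 + 5*q^2 - 12*q - 36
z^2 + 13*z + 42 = (z + 6)*(z + 7)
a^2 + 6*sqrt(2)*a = a*(a + 6*sqrt(2))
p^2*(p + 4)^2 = p^4 + 8*p^3 + 16*p^2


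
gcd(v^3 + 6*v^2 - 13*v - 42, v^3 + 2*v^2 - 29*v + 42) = v^2 + 4*v - 21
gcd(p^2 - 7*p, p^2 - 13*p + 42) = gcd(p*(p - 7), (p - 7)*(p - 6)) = p - 7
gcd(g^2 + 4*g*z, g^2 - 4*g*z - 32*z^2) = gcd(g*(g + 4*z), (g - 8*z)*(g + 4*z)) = g + 4*z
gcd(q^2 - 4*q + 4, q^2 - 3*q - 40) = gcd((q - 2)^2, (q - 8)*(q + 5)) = 1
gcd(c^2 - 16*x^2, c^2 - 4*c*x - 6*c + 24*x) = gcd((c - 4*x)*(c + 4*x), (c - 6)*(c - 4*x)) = -c + 4*x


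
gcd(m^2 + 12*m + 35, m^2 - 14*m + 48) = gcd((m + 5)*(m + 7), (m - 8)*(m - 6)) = 1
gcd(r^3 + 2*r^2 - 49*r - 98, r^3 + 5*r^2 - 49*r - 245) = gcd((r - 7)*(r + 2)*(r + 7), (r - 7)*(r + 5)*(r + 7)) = r^2 - 49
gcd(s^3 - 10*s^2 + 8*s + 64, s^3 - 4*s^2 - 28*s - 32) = s^2 - 6*s - 16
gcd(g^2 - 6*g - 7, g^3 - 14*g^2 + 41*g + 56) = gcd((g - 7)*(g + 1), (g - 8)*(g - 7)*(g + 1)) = g^2 - 6*g - 7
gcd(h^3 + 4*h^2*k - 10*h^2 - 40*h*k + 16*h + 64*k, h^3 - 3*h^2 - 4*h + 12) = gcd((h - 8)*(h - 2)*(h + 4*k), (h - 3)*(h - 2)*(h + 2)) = h - 2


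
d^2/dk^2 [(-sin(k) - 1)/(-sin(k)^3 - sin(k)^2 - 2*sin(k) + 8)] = 2*(-2*sin(k)^7 - 6*sin(k)^6 + sin(k)^5 - 46*sin(k)^4 - 56*sin(k)^3 + 31*sin(k)^2 + 14*sin(k) + 28)/(sin(k)^3 + sin(k)^2 + 2*sin(k) - 8)^3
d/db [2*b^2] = 4*b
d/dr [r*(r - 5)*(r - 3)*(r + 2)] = 4*r^3 - 18*r^2 - 2*r + 30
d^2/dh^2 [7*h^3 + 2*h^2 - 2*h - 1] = 42*h + 4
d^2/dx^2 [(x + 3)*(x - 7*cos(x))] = (7*x + 21)*cos(x) + 14*sin(x) + 2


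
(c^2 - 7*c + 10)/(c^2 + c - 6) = (c - 5)/(c + 3)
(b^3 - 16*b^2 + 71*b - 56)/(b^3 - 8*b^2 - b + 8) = (b - 7)/(b + 1)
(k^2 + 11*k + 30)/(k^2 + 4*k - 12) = (k + 5)/(k - 2)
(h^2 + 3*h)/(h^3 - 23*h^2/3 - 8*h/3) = 3*(h + 3)/(3*h^2 - 23*h - 8)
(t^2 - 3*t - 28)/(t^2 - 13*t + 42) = (t + 4)/(t - 6)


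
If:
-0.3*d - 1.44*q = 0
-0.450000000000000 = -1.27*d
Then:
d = 0.35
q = -0.07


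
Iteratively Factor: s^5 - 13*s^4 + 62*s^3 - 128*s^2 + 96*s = (s - 2)*(s^4 - 11*s^3 + 40*s^2 - 48*s) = (s - 4)*(s - 2)*(s^3 - 7*s^2 + 12*s) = (s - 4)*(s - 3)*(s - 2)*(s^2 - 4*s) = (s - 4)^2*(s - 3)*(s - 2)*(s)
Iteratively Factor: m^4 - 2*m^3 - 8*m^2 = (m)*(m^3 - 2*m^2 - 8*m) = m*(m - 4)*(m^2 + 2*m) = m*(m - 4)*(m + 2)*(m)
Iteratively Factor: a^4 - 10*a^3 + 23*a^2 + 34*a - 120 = (a + 2)*(a^3 - 12*a^2 + 47*a - 60) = (a - 3)*(a + 2)*(a^2 - 9*a + 20) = (a - 4)*(a - 3)*(a + 2)*(a - 5)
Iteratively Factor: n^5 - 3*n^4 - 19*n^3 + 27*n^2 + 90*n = (n)*(n^4 - 3*n^3 - 19*n^2 + 27*n + 90) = n*(n + 2)*(n^3 - 5*n^2 - 9*n + 45) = n*(n + 2)*(n + 3)*(n^2 - 8*n + 15) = n*(n - 5)*(n + 2)*(n + 3)*(n - 3)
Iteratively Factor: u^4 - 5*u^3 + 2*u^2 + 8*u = (u + 1)*(u^3 - 6*u^2 + 8*u) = (u - 2)*(u + 1)*(u^2 - 4*u) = u*(u - 2)*(u + 1)*(u - 4)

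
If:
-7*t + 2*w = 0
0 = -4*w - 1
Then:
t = -1/14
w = -1/4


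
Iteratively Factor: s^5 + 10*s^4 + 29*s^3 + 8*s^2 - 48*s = (s + 3)*(s^4 + 7*s^3 + 8*s^2 - 16*s) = (s + 3)*(s + 4)*(s^3 + 3*s^2 - 4*s) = (s - 1)*(s + 3)*(s + 4)*(s^2 + 4*s) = (s - 1)*(s + 3)*(s + 4)^2*(s)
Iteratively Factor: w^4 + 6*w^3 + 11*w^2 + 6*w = (w + 1)*(w^3 + 5*w^2 + 6*w) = w*(w + 1)*(w^2 + 5*w + 6) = w*(w + 1)*(w + 3)*(w + 2)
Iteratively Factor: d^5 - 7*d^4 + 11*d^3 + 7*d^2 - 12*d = (d)*(d^4 - 7*d^3 + 11*d^2 + 7*d - 12) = d*(d - 4)*(d^3 - 3*d^2 - d + 3) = d*(d - 4)*(d - 3)*(d^2 - 1) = d*(d - 4)*(d - 3)*(d + 1)*(d - 1)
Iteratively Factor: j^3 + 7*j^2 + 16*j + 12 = (j + 3)*(j^2 + 4*j + 4) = (j + 2)*(j + 3)*(j + 2)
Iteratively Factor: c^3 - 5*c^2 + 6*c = (c - 2)*(c^2 - 3*c) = c*(c - 2)*(c - 3)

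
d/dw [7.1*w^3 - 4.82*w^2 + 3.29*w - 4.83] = 21.3*w^2 - 9.64*w + 3.29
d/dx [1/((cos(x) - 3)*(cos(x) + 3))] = sin(2*x)/((cos(x) - 3)^2*(cos(x) + 3)^2)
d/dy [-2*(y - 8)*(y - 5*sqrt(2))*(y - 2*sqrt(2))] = -6*y^2 + 32*y + 28*sqrt(2)*y - 112*sqrt(2) - 40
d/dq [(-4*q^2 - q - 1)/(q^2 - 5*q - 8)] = 3*(7*q^2 + 22*q + 1)/(q^4 - 10*q^3 + 9*q^2 + 80*q + 64)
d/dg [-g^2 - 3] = -2*g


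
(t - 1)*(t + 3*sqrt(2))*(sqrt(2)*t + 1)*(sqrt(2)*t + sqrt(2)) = 2*t^4 + 7*sqrt(2)*t^3 + 4*t^2 - 7*sqrt(2)*t - 6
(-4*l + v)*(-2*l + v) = 8*l^2 - 6*l*v + v^2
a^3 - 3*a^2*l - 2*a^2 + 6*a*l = a*(a - 2)*(a - 3*l)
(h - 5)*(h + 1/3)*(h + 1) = h^3 - 11*h^2/3 - 19*h/3 - 5/3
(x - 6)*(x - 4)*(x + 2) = x^3 - 8*x^2 + 4*x + 48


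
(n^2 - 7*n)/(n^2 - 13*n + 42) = n/(n - 6)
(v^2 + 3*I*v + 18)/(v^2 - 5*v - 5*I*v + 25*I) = (v^2 + 3*I*v + 18)/(v^2 - 5*v - 5*I*v + 25*I)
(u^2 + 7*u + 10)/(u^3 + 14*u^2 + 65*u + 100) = (u + 2)/(u^2 + 9*u + 20)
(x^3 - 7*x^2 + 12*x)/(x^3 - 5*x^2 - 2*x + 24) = x/(x + 2)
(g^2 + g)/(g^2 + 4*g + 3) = g/(g + 3)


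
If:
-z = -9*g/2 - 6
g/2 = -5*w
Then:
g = 2*z/9 - 4/3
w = 2/15 - z/45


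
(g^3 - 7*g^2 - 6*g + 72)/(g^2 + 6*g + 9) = (g^2 - 10*g + 24)/(g + 3)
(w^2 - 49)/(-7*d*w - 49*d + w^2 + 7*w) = (w - 7)/(-7*d + w)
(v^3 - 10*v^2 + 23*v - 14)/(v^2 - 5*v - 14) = (v^2 - 3*v + 2)/(v + 2)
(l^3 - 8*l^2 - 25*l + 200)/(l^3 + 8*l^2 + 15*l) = (l^2 - 13*l + 40)/(l*(l + 3))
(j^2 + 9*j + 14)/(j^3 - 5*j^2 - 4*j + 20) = (j + 7)/(j^2 - 7*j + 10)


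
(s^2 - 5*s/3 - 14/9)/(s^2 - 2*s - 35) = (-9*s^2 + 15*s + 14)/(9*(-s^2 + 2*s + 35))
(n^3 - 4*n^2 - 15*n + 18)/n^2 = n - 4 - 15/n + 18/n^2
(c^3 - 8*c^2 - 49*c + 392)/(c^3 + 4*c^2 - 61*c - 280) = (c - 7)/(c + 5)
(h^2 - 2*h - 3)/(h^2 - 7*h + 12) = (h + 1)/(h - 4)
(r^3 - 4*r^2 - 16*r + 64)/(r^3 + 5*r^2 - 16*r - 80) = (r - 4)/(r + 5)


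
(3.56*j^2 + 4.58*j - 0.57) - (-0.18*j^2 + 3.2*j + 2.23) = 3.74*j^2 + 1.38*j - 2.8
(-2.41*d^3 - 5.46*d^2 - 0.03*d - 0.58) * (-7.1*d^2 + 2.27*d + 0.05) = 17.111*d^5 + 33.2953*d^4 - 12.3017*d^3 + 3.7769*d^2 - 1.3181*d - 0.029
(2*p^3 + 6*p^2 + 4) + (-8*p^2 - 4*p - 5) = 2*p^3 - 2*p^2 - 4*p - 1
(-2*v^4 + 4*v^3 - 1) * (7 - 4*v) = 8*v^5 - 30*v^4 + 28*v^3 + 4*v - 7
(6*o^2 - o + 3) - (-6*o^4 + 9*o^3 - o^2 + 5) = 6*o^4 - 9*o^3 + 7*o^2 - o - 2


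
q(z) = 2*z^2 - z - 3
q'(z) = 4*z - 1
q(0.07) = -3.06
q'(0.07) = -0.72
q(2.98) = 11.78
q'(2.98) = 10.92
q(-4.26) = 37.56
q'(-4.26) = -18.04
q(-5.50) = 63.00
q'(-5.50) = -23.00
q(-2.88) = 16.47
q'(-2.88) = -12.52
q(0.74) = -2.64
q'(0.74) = 1.96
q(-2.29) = 9.78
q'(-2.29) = -10.16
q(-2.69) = 14.16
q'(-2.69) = -11.76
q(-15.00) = 462.00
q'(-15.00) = -61.00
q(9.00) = 150.00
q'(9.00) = 35.00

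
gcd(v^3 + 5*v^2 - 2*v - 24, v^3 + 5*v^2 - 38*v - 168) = v + 4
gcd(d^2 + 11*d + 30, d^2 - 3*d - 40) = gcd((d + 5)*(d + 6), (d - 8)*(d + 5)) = d + 5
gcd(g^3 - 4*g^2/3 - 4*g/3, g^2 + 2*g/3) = g^2 + 2*g/3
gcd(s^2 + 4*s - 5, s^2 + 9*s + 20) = s + 5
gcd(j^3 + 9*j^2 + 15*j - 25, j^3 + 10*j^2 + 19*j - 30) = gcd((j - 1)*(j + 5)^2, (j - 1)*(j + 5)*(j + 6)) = j^2 + 4*j - 5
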